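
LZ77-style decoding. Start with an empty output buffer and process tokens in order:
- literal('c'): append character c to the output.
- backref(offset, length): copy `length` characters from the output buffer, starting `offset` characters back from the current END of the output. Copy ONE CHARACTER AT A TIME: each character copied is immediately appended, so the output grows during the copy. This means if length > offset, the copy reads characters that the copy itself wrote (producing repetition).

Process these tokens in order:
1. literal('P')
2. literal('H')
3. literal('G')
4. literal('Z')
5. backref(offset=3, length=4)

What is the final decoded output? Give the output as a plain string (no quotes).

Token 1: literal('P'). Output: "P"
Token 2: literal('H'). Output: "PH"
Token 3: literal('G'). Output: "PHG"
Token 4: literal('Z'). Output: "PHGZ"
Token 5: backref(off=3, len=4) (overlapping!). Copied 'HGZH' from pos 1. Output: "PHGZHGZH"

Answer: PHGZHGZH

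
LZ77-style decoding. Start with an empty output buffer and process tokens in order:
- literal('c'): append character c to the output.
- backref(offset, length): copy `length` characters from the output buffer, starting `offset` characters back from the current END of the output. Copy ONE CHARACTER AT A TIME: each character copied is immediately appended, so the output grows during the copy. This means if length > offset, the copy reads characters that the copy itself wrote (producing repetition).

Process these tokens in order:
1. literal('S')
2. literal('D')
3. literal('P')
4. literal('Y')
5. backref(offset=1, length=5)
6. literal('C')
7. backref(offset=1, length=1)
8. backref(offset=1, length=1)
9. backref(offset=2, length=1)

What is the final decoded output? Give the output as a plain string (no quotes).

Token 1: literal('S'). Output: "S"
Token 2: literal('D'). Output: "SD"
Token 3: literal('P'). Output: "SDP"
Token 4: literal('Y'). Output: "SDPY"
Token 5: backref(off=1, len=5) (overlapping!). Copied 'YYYYY' from pos 3. Output: "SDPYYYYYY"
Token 6: literal('C'). Output: "SDPYYYYYYC"
Token 7: backref(off=1, len=1). Copied 'C' from pos 9. Output: "SDPYYYYYYCC"
Token 8: backref(off=1, len=1). Copied 'C' from pos 10. Output: "SDPYYYYYYCCC"
Token 9: backref(off=2, len=1). Copied 'C' from pos 10. Output: "SDPYYYYYYCCCC"

Answer: SDPYYYYYYCCCC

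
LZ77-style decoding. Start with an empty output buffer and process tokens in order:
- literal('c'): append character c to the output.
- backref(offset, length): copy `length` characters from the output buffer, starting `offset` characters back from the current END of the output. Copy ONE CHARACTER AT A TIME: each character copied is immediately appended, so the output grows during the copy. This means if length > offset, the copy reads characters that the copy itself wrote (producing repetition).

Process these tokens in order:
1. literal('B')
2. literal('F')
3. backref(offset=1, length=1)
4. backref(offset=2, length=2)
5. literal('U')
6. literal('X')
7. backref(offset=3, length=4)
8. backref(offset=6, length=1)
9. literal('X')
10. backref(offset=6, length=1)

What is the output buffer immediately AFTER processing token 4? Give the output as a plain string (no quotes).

Answer: BFFFF

Derivation:
Token 1: literal('B'). Output: "B"
Token 2: literal('F'). Output: "BF"
Token 3: backref(off=1, len=1). Copied 'F' from pos 1. Output: "BFF"
Token 4: backref(off=2, len=2). Copied 'FF' from pos 1. Output: "BFFFF"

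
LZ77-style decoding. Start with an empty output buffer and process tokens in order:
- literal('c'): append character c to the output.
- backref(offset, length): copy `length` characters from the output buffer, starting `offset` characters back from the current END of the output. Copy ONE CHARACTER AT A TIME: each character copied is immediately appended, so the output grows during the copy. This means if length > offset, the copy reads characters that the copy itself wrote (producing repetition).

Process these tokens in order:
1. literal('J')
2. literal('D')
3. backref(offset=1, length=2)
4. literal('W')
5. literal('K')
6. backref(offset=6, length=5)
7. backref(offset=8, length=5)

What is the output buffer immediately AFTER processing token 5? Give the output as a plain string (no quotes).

Answer: JDDDWK

Derivation:
Token 1: literal('J'). Output: "J"
Token 2: literal('D'). Output: "JD"
Token 3: backref(off=1, len=2) (overlapping!). Copied 'DD' from pos 1. Output: "JDDD"
Token 4: literal('W'). Output: "JDDDW"
Token 5: literal('K'). Output: "JDDDWK"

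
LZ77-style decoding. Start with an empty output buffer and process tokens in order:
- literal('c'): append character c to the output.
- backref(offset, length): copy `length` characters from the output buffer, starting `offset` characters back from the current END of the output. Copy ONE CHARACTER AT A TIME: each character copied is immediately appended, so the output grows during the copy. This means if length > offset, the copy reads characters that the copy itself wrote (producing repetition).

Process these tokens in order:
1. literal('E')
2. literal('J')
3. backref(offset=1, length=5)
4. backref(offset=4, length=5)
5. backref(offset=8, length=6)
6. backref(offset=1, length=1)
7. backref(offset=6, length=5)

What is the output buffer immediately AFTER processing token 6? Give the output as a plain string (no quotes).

Answer: EJJJJJJJJJJJJJJJJJJ

Derivation:
Token 1: literal('E'). Output: "E"
Token 2: literal('J'). Output: "EJ"
Token 3: backref(off=1, len=5) (overlapping!). Copied 'JJJJJ' from pos 1. Output: "EJJJJJJ"
Token 4: backref(off=4, len=5) (overlapping!). Copied 'JJJJJ' from pos 3. Output: "EJJJJJJJJJJJ"
Token 5: backref(off=8, len=6). Copied 'JJJJJJ' from pos 4. Output: "EJJJJJJJJJJJJJJJJJ"
Token 6: backref(off=1, len=1). Copied 'J' from pos 17. Output: "EJJJJJJJJJJJJJJJJJJ"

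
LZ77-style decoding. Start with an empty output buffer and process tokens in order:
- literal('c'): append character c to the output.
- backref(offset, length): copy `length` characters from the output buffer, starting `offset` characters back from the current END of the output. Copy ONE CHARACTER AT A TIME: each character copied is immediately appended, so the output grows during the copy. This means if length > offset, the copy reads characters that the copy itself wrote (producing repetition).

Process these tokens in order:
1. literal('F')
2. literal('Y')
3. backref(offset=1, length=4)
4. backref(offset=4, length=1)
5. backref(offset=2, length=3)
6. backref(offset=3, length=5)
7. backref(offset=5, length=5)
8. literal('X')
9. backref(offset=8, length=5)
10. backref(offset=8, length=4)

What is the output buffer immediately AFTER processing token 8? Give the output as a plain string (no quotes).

Token 1: literal('F'). Output: "F"
Token 2: literal('Y'). Output: "FY"
Token 3: backref(off=1, len=4) (overlapping!). Copied 'YYYY' from pos 1. Output: "FYYYYY"
Token 4: backref(off=4, len=1). Copied 'Y' from pos 2. Output: "FYYYYYY"
Token 5: backref(off=2, len=3) (overlapping!). Copied 'YYY' from pos 5. Output: "FYYYYYYYYY"
Token 6: backref(off=3, len=5) (overlapping!). Copied 'YYYYY' from pos 7. Output: "FYYYYYYYYYYYYYY"
Token 7: backref(off=5, len=5). Copied 'YYYYY' from pos 10. Output: "FYYYYYYYYYYYYYYYYYYY"
Token 8: literal('X'). Output: "FYYYYYYYYYYYYYYYYYYYX"

Answer: FYYYYYYYYYYYYYYYYYYYX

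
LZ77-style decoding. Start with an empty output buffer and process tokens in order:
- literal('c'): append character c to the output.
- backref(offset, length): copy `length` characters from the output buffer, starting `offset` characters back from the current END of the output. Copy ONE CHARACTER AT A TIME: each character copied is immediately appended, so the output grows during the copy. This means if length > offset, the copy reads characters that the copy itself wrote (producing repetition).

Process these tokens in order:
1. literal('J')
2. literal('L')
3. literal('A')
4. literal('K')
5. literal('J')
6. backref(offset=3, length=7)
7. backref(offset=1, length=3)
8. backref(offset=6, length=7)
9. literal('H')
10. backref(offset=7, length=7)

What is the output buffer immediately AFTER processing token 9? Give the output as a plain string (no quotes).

Answer: JLAKJAKJAKJAAAAKJAAAAKH

Derivation:
Token 1: literal('J'). Output: "J"
Token 2: literal('L'). Output: "JL"
Token 3: literal('A'). Output: "JLA"
Token 4: literal('K'). Output: "JLAK"
Token 5: literal('J'). Output: "JLAKJ"
Token 6: backref(off=3, len=7) (overlapping!). Copied 'AKJAKJA' from pos 2. Output: "JLAKJAKJAKJA"
Token 7: backref(off=1, len=3) (overlapping!). Copied 'AAA' from pos 11. Output: "JLAKJAKJAKJAAAA"
Token 8: backref(off=6, len=7) (overlapping!). Copied 'KJAAAAK' from pos 9. Output: "JLAKJAKJAKJAAAAKJAAAAK"
Token 9: literal('H'). Output: "JLAKJAKJAKJAAAAKJAAAAKH"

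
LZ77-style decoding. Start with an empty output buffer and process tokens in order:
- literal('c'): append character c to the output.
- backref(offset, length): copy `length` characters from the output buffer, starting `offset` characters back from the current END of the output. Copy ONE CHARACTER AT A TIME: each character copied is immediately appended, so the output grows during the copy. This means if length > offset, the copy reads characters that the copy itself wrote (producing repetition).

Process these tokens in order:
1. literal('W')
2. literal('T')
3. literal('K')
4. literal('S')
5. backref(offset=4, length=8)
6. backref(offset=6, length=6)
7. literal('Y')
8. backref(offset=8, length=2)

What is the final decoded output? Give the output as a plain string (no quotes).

Token 1: literal('W'). Output: "W"
Token 2: literal('T'). Output: "WT"
Token 3: literal('K'). Output: "WTK"
Token 4: literal('S'). Output: "WTKS"
Token 5: backref(off=4, len=8) (overlapping!). Copied 'WTKSWTKS' from pos 0. Output: "WTKSWTKSWTKS"
Token 6: backref(off=6, len=6). Copied 'KSWTKS' from pos 6. Output: "WTKSWTKSWTKSKSWTKS"
Token 7: literal('Y'). Output: "WTKSWTKSWTKSKSWTKSY"
Token 8: backref(off=8, len=2). Copied 'SK' from pos 11. Output: "WTKSWTKSWTKSKSWTKSYSK"

Answer: WTKSWTKSWTKSKSWTKSYSK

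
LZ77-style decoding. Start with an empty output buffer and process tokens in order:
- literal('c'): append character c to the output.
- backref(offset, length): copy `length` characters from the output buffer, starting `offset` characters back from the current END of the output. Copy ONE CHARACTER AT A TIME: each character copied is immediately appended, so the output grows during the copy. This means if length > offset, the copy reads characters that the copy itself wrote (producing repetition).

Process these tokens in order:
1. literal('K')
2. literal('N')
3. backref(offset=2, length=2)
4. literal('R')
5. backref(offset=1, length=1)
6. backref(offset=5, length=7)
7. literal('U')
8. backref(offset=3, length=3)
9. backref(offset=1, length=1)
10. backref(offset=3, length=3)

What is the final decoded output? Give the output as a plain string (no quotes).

Answer: KNKNRRNKNRRNKUNKUUKUU

Derivation:
Token 1: literal('K'). Output: "K"
Token 2: literal('N'). Output: "KN"
Token 3: backref(off=2, len=2). Copied 'KN' from pos 0. Output: "KNKN"
Token 4: literal('R'). Output: "KNKNR"
Token 5: backref(off=1, len=1). Copied 'R' from pos 4. Output: "KNKNRR"
Token 6: backref(off=5, len=7) (overlapping!). Copied 'NKNRRNK' from pos 1. Output: "KNKNRRNKNRRNK"
Token 7: literal('U'). Output: "KNKNRRNKNRRNKU"
Token 8: backref(off=3, len=3). Copied 'NKU' from pos 11. Output: "KNKNRRNKNRRNKUNKU"
Token 9: backref(off=1, len=1). Copied 'U' from pos 16. Output: "KNKNRRNKNRRNKUNKUU"
Token 10: backref(off=3, len=3). Copied 'KUU' from pos 15. Output: "KNKNRRNKNRRNKUNKUUKUU"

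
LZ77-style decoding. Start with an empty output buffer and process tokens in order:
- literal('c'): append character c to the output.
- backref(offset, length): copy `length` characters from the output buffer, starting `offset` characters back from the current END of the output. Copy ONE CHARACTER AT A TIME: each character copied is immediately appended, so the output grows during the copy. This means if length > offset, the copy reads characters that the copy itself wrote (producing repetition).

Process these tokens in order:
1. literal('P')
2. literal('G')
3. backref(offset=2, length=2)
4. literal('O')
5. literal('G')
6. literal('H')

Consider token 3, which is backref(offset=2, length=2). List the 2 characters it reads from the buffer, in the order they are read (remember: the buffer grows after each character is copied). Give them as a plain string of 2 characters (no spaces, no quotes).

Token 1: literal('P'). Output: "P"
Token 2: literal('G'). Output: "PG"
Token 3: backref(off=2, len=2). Buffer before: "PG" (len 2)
  byte 1: read out[0]='P', append. Buffer now: "PGP"
  byte 2: read out[1]='G', append. Buffer now: "PGPG"

Answer: PG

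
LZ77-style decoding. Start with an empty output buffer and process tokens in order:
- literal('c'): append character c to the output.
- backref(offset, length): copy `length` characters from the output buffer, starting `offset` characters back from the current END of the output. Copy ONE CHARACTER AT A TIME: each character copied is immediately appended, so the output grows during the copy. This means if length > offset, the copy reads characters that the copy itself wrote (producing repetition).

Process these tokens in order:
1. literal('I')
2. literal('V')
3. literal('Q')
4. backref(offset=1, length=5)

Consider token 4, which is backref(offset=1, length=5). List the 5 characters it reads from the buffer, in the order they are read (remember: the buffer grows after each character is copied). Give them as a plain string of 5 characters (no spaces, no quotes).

Answer: QQQQQ

Derivation:
Token 1: literal('I'). Output: "I"
Token 2: literal('V'). Output: "IV"
Token 3: literal('Q'). Output: "IVQ"
Token 4: backref(off=1, len=5). Buffer before: "IVQ" (len 3)
  byte 1: read out[2]='Q', append. Buffer now: "IVQQ"
  byte 2: read out[3]='Q', append. Buffer now: "IVQQQ"
  byte 3: read out[4]='Q', append. Buffer now: "IVQQQQ"
  byte 4: read out[5]='Q', append. Buffer now: "IVQQQQQ"
  byte 5: read out[6]='Q', append. Buffer now: "IVQQQQQQ"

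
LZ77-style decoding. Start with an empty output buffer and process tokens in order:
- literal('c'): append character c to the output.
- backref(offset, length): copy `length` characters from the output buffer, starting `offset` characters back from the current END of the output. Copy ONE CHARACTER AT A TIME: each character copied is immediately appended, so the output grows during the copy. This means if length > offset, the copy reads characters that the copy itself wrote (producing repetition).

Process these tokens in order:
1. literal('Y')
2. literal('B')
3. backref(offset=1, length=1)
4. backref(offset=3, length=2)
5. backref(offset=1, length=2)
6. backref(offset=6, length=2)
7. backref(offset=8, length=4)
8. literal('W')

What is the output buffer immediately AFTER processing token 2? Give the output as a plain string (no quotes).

Token 1: literal('Y'). Output: "Y"
Token 2: literal('B'). Output: "YB"

Answer: YB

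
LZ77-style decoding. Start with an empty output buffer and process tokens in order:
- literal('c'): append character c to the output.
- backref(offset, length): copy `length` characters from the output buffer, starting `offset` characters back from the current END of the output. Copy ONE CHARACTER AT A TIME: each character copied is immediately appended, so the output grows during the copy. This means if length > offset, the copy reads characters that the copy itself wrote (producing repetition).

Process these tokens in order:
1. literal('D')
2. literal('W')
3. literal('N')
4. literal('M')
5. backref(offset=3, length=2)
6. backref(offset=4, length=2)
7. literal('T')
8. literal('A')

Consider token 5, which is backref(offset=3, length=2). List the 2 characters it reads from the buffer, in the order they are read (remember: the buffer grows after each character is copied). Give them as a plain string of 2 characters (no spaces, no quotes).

Token 1: literal('D'). Output: "D"
Token 2: literal('W'). Output: "DW"
Token 3: literal('N'). Output: "DWN"
Token 4: literal('M'). Output: "DWNM"
Token 5: backref(off=3, len=2). Buffer before: "DWNM" (len 4)
  byte 1: read out[1]='W', append. Buffer now: "DWNMW"
  byte 2: read out[2]='N', append. Buffer now: "DWNMWN"

Answer: WN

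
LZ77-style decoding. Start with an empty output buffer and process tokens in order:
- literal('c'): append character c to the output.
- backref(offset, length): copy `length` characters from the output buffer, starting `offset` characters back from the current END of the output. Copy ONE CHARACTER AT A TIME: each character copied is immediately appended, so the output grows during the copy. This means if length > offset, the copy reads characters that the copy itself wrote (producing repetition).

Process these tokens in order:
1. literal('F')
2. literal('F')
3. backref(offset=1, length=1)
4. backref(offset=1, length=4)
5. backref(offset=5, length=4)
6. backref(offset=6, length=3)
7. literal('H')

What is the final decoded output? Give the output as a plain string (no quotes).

Token 1: literal('F'). Output: "F"
Token 2: literal('F'). Output: "FF"
Token 3: backref(off=1, len=1). Copied 'F' from pos 1. Output: "FFF"
Token 4: backref(off=1, len=4) (overlapping!). Copied 'FFFF' from pos 2. Output: "FFFFFFF"
Token 5: backref(off=5, len=4). Copied 'FFFF' from pos 2. Output: "FFFFFFFFFFF"
Token 6: backref(off=6, len=3). Copied 'FFF' from pos 5. Output: "FFFFFFFFFFFFFF"
Token 7: literal('H'). Output: "FFFFFFFFFFFFFFH"

Answer: FFFFFFFFFFFFFFH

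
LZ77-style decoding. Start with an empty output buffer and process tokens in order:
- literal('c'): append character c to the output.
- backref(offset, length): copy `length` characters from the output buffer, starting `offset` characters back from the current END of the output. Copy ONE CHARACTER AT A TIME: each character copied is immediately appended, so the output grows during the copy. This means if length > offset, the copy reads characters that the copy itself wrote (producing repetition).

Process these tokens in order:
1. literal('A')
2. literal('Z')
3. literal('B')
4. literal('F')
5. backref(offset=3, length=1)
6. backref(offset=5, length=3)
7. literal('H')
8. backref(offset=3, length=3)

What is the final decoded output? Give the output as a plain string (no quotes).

Answer: AZBFZAZBHZBH

Derivation:
Token 1: literal('A'). Output: "A"
Token 2: literal('Z'). Output: "AZ"
Token 3: literal('B'). Output: "AZB"
Token 4: literal('F'). Output: "AZBF"
Token 5: backref(off=3, len=1). Copied 'Z' from pos 1. Output: "AZBFZ"
Token 6: backref(off=5, len=3). Copied 'AZB' from pos 0. Output: "AZBFZAZB"
Token 7: literal('H'). Output: "AZBFZAZBH"
Token 8: backref(off=3, len=3). Copied 'ZBH' from pos 6. Output: "AZBFZAZBHZBH"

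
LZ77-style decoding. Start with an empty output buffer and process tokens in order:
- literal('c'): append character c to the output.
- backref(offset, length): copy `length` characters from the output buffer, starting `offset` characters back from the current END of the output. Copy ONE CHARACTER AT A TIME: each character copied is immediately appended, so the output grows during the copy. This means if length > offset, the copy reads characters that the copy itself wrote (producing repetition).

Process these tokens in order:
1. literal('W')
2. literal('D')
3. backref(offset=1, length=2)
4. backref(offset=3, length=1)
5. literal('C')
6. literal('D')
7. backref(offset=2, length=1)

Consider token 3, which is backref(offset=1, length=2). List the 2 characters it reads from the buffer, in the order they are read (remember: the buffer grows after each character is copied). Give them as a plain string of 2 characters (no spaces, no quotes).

Token 1: literal('W'). Output: "W"
Token 2: literal('D'). Output: "WD"
Token 3: backref(off=1, len=2). Buffer before: "WD" (len 2)
  byte 1: read out[1]='D', append. Buffer now: "WDD"
  byte 2: read out[2]='D', append. Buffer now: "WDDD"

Answer: DD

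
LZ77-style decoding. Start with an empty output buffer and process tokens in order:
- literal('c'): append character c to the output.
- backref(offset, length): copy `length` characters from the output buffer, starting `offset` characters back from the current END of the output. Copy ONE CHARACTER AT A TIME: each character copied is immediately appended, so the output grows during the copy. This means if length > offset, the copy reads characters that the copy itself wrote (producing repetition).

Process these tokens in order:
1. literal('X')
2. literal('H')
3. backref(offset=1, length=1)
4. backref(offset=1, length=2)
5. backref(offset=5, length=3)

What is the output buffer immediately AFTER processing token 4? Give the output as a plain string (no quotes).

Answer: XHHHH

Derivation:
Token 1: literal('X'). Output: "X"
Token 2: literal('H'). Output: "XH"
Token 3: backref(off=1, len=1). Copied 'H' from pos 1. Output: "XHH"
Token 4: backref(off=1, len=2) (overlapping!). Copied 'HH' from pos 2. Output: "XHHHH"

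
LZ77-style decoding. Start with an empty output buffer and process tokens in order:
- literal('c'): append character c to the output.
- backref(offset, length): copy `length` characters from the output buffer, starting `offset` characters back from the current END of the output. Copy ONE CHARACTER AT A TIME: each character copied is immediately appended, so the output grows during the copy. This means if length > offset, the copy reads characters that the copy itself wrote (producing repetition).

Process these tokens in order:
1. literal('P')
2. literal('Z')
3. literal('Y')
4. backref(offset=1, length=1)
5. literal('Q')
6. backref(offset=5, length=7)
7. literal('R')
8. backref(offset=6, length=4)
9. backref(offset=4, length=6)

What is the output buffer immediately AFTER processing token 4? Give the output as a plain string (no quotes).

Token 1: literal('P'). Output: "P"
Token 2: literal('Z'). Output: "PZ"
Token 3: literal('Y'). Output: "PZY"
Token 4: backref(off=1, len=1). Copied 'Y' from pos 2. Output: "PZYY"

Answer: PZYY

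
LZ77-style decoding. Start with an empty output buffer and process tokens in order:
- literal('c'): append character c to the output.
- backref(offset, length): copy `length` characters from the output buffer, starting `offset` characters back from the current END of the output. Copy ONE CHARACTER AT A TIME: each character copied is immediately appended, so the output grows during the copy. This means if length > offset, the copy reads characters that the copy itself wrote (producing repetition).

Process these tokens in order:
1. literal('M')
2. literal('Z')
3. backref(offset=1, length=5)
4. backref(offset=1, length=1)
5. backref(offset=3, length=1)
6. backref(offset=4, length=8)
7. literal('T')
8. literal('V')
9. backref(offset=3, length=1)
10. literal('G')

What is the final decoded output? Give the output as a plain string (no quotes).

Answer: MZZZZZZZZZZZZZZZZTVZG

Derivation:
Token 1: literal('M'). Output: "M"
Token 2: literal('Z'). Output: "MZ"
Token 3: backref(off=1, len=5) (overlapping!). Copied 'ZZZZZ' from pos 1. Output: "MZZZZZZ"
Token 4: backref(off=1, len=1). Copied 'Z' from pos 6. Output: "MZZZZZZZ"
Token 5: backref(off=3, len=1). Copied 'Z' from pos 5. Output: "MZZZZZZZZ"
Token 6: backref(off=4, len=8) (overlapping!). Copied 'ZZZZZZZZ' from pos 5. Output: "MZZZZZZZZZZZZZZZZ"
Token 7: literal('T'). Output: "MZZZZZZZZZZZZZZZZT"
Token 8: literal('V'). Output: "MZZZZZZZZZZZZZZZZTV"
Token 9: backref(off=3, len=1). Copied 'Z' from pos 16. Output: "MZZZZZZZZZZZZZZZZTVZ"
Token 10: literal('G'). Output: "MZZZZZZZZZZZZZZZZTVZG"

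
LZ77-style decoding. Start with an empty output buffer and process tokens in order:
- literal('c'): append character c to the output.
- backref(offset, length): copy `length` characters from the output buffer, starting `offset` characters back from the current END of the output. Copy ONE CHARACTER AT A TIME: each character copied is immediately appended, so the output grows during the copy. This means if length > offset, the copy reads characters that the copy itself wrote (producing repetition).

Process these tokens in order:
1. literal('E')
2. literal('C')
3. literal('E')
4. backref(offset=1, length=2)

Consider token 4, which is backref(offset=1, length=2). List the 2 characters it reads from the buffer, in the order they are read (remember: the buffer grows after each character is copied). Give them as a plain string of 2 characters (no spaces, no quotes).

Answer: EE

Derivation:
Token 1: literal('E'). Output: "E"
Token 2: literal('C'). Output: "EC"
Token 3: literal('E'). Output: "ECE"
Token 4: backref(off=1, len=2). Buffer before: "ECE" (len 3)
  byte 1: read out[2]='E', append. Buffer now: "ECEE"
  byte 2: read out[3]='E', append. Buffer now: "ECEEE"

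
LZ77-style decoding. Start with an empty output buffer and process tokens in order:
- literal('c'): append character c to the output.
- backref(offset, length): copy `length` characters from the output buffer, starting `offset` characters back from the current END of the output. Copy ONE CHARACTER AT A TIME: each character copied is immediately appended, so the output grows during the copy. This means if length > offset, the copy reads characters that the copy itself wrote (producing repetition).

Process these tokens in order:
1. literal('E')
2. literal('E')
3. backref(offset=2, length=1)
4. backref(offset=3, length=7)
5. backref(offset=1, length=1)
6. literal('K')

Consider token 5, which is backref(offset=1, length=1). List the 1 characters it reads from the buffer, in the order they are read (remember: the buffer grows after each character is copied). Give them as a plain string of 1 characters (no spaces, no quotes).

Token 1: literal('E'). Output: "E"
Token 2: literal('E'). Output: "EE"
Token 3: backref(off=2, len=1). Copied 'E' from pos 0. Output: "EEE"
Token 4: backref(off=3, len=7) (overlapping!). Copied 'EEEEEEE' from pos 0. Output: "EEEEEEEEEE"
Token 5: backref(off=1, len=1). Buffer before: "EEEEEEEEEE" (len 10)
  byte 1: read out[9]='E', append. Buffer now: "EEEEEEEEEEE"

Answer: E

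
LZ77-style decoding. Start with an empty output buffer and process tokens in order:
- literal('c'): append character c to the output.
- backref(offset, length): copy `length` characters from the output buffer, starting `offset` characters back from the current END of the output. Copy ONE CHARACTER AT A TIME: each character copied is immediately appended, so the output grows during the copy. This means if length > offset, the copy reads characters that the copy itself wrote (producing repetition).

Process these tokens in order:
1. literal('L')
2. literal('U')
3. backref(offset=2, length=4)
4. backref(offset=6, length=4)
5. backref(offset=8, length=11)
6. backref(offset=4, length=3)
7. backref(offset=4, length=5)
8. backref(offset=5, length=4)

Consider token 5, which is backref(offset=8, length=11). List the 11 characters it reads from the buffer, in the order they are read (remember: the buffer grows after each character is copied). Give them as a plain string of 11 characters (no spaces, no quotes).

Answer: LULULULULUL

Derivation:
Token 1: literal('L'). Output: "L"
Token 2: literal('U'). Output: "LU"
Token 3: backref(off=2, len=4) (overlapping!). Copied 'LULU' from pos 0. Output: "LULULU"
Token 4: backref(off=6, len=4). Copied 'LULU' from pos 0. Output: "LULULULULU"
Token 5: backref(off=8, len=11). Buffer before: "LULULULULU" (len 10)
  byte 1: read out[2]='L', append. Buffer now: "LULULULULUL"
  byte 2: read out[3]='U', append. Buffer now: "LULULULULULU"
  byte 3: read out[4]='L', append. Buffer now: "LULULULULULUL"
  byte 4: read out[5]='U', append. Buffer now: "LULULULULULULU"
  byte 5: read out[6]='L', append. Buffer now: "LULULULULULULUL"
  byte 6: read out[7]='U', append. Buffer now: "LULULULULULULULU"
  byte 7: read out[8]='L', append. Buffer now: "LULULULULULULULUL"
  byte 8: read out[9]='U', append. Buffer now: "LULULULULULULULULU"
  byte 9: read out[10]='L', append. Buffer now: "LULULULULULULULULUL"
  byte 10: read out[11]='U', append. Buffer now: "LULULULULULULULULULU"
  byte 11: read out[12]='L', append. Buffer now: "LULULULULULULULULULUL"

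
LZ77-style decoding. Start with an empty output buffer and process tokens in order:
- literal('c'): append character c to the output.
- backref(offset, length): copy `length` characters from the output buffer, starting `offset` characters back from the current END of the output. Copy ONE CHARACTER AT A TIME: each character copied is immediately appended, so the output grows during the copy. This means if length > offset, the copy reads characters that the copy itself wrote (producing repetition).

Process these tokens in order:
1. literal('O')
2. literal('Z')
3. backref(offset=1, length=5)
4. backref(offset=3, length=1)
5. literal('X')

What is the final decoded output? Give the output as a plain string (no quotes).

Answer: OZZZZZZZX

Derivation:
Token 1: literal('O'). Output: "O"
Token 2: literal('Z'). Output: "OZ"
Token 3: backref(off=1, len=5) (overlapping!). Copied 'ZZZZZ' from pos 1. Output: "OZZZZZZ"
Token 4: backref(off=3, len=1). Copied 'Z' from pos 4. Output: "OZZZZZZZ"
Token 5: literal('X'). Output: "OZZZZZZZX"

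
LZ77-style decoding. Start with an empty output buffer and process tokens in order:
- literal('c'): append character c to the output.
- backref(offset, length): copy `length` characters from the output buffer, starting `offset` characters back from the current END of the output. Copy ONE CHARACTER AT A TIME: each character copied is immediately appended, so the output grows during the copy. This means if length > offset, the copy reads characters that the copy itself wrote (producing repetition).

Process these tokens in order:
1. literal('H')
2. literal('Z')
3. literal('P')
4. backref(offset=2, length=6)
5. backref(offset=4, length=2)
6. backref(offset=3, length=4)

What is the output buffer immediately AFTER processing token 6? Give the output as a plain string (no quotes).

Token 1: literal('H'). Output: "H"
Token 2: literal('Z'). Output: "HZ"
Token 3: literal('P'). Output: "HZP"
Token 4: backref(off=2, len=6) (overlapping!). Copied 'ZPZPZP' from pos 1. Output: "HZPZPZPZP"
Token 5: backref(off=4, len=2). Copied 'ZP' from pos 5. Output: "HZPZPZPZPZP"
Token 6: backref(off=3, len=4) (overlapping!). Copied 'PZPP' from pos 8. Output: "HZPZPZPZPZPPZPP"

Answer: HZPZPZPZPZPPZPP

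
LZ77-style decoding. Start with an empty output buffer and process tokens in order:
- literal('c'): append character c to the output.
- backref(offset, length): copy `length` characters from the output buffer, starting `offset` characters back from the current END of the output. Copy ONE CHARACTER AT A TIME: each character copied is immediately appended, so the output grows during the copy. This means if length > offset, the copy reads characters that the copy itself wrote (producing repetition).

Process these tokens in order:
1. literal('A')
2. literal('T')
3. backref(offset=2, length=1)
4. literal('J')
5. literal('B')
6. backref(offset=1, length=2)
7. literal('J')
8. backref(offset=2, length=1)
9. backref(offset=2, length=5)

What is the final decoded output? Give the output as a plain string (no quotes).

Token 1: literal('A'). Output: "A"
Token 2: literal('T'). Output: "AT"
Token 3: backref(off=2, len=1). Copied 'A' from pos 0. Output: "ATA"
Token 4: literal('J'). Output: "ATAJ"
Token 5: literal('B'). Output: "ATAJB"
Token 6: backref(off=1, len=2) (overlapping!). Copied 'BB' from pos 4. Output: "ATAJBBB"
Token 7: literal('J'). Output: "ATAJBBBJ"
Token 8: backref(off=2, len=1). Copied 'B' from pos 6. Output: "ATAJBBBJB"
Token 9: backref(off=2, len=5) (overlapping!). Copied 'JBJBJ' from pos 7. Output: "ATAJBBBJBJBJBJ"

Answer: ATAJBBBJBJBJBJ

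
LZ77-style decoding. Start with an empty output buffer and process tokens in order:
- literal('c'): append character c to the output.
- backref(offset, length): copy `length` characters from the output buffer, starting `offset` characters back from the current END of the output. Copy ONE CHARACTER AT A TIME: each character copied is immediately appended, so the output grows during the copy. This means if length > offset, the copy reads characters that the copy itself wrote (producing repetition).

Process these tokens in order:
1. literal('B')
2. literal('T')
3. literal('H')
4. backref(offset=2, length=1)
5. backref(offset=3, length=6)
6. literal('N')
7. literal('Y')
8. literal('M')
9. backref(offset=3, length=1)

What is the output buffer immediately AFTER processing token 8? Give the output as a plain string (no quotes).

Token 1: literal('B'). Output: "B"
Token 2: literal('T'). Output: "BT"
Token 3: literal('H'). Output: "BTH"
Token 4: backref(off=2, len=1). Copied 'T' from pos 1. Output: "BTHT"
Token 5: backref(off=3, len=6) (overlapping!). Copied 'THTTHT' from pos 1. Output: "BTHTTHTTHT"
Token 6: literal('N'). Output: "BTHTTHTTHTN"
Token 7: literal('Y'). Output: "BTHTTHTTHTNY"
Token 8: literal('M'). Output: "BTHTTHTTHTNYM"

Answer: BTHTTHTTHTNYM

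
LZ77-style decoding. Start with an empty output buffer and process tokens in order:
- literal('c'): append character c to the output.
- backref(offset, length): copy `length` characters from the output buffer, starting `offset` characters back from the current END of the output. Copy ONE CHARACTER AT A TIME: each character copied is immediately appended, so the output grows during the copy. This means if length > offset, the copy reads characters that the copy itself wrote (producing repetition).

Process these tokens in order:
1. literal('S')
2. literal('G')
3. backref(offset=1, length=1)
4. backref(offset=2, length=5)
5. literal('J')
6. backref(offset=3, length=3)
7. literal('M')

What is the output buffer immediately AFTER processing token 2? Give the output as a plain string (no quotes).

Token 1: literal('S'). Output: "S"
Token 2: literal('G'). Output: "SG"

Answer: SG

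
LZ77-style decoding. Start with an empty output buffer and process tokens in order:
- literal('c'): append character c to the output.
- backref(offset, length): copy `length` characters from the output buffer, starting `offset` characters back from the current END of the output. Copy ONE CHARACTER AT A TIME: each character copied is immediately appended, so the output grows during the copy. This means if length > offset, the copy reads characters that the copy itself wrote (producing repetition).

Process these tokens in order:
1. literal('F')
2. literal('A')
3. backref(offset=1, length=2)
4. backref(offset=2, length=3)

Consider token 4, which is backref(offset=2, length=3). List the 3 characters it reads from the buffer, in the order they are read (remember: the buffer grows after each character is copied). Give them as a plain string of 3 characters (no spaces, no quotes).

Token 1: literal('F'). Output: "F"
Token 2: literal('A'). Output: "FA"
Token 3: backref(off=1, len=2) (overlapping!). Copied 'AA' from pos 1. Output: "FAAA"
Token 4: backref(off=2, len=3). Buffer before: "FAAA" (len 4)
  byte 1: read out[2]='A', append. Buffer now: "FAAAA"
  byte 2: read out[3]='A', append. Buffer now: "FAAAAA"
  byte 3: read out[4]='A', append. Buffer now: "FAAAAAA"

Answer: AAA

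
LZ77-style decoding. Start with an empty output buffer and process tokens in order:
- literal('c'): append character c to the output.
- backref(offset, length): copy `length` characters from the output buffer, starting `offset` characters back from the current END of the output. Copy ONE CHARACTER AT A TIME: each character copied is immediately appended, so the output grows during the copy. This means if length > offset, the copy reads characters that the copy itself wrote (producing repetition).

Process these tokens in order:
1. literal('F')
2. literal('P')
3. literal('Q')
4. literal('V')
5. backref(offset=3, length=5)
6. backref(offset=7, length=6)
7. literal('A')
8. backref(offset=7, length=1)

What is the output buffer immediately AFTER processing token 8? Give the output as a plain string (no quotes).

Answer: FPQVPQVPQQVPQVPAQ

Derivation:
Token 1: literal('F'). Output: "F"
Token 2: literal('P'). Output: "FP"
Token 3: literal('Q'). Output: "FPQ"
Token 4: literal('V'). Output: "FPQV"
Token 5: backref(off=3, len=5) (overlapping!). Copied 'PQVPQ' from pos 1. Output: "FPQVPQVPQ"
Token 6: backref(off=7, len=6). Copied 'QVPQVP' from pos 2. Output: "FPQVPQVPQQVPQVP"
Token 7: literal('A'). Output: "FPQVPQVPQQVPQVPA"
Token 8: backref(off=7, len=1). Copied 'Q' from pos 9. Output: "FPQVPQVPQQVPQVPAQ"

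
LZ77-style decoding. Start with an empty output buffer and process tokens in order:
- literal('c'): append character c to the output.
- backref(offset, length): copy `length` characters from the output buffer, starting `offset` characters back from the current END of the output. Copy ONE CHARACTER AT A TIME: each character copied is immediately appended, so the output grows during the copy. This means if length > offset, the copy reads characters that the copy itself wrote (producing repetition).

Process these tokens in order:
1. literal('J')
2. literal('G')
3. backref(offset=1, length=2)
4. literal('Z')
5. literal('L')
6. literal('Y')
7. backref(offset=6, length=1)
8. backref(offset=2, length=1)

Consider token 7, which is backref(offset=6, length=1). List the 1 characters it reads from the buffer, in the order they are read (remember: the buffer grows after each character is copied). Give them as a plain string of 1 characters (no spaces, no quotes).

Token 1: literal('J'). Output: "J"
Token 2: literal('G'). Output: "JG"
Token 3: backref(off=1, len=2) (overlapping!). Copied 'GG' from pos 1. Output: "JGGG"
Token 4: literal('Z'). Output: "JGGGZ"
Token 5: literal('L'). Output: "JGGGZL"
Token 6: literal('Y'). Output: "JGGGZLY"
Token 7: backref(off=6, len=1). Buffer before: "JGGGZLY" (len 7)
  byte 1: read out[1]='G', append. Buffer now: "JGGGZLYG"

Answer: G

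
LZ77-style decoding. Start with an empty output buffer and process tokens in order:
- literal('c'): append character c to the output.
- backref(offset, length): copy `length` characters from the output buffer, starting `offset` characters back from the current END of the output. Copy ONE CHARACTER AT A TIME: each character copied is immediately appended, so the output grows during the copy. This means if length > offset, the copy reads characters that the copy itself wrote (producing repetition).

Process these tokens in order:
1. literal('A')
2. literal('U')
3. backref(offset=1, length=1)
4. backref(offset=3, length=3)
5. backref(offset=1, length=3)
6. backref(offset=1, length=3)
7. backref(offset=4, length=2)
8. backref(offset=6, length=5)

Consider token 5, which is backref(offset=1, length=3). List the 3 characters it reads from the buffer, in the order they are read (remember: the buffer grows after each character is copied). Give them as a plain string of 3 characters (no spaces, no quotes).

Answer: UUU

Derivation:
Token 1: literal('A'). Output: "A"
Token 2: literal('U'). Output: "AU"
Token 3: backref(off=1, len=1). Copied 'U' from pos 1. Output: "AUU"
Token 4: backref(off=3, len=3). Copied 'AUU' from pos 0. Output: "AUUAUU"
Token 5: backref(off=1, len=3). Buffer before: "AUUAUU" (len 6)
  byte 1: read out[5]='U', append. Buffer now: "AUUAUUU"
  byte 2: read out[6]='U', append. Buffer now: "AUUAUUUU"
  byte 3: read out[7]='U', append. Buffer now: "AUUAUUUUU"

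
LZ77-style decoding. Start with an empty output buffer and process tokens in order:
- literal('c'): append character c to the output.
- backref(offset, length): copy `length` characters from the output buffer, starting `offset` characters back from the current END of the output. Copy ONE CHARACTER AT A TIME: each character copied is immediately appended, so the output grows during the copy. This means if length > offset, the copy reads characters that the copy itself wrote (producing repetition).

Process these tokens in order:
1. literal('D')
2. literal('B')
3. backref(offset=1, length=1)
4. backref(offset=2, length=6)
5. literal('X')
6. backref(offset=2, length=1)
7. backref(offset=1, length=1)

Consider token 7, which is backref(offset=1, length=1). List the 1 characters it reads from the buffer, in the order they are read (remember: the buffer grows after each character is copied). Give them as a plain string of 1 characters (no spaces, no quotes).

Token 1: literal('D'). Output: "D"
Token 2: literal('B'). Output: "DB"
Token 3: backref(off=1, len=1). Copied 'B' from pos 1. Output: "DBB"
Token 4: backref(off=2, len=6) (overlapping!). Copied 'BBBBBB' from pos 1. Output: "DBBBBBBBB"
Token 5: literal('X'). Output: "DBBBBBBBBX"
Token 6: backref(off=2, len=1). Copied 'B' from pos 8. Output: "DBBBBBBBBXB"
Token 7: backref(off=1, len=1). Buffer before: "DBBBBBBBBXB" (len 11)
  byte 1: read out[10]='B', append. Buffer now: "DBBBBBBBBXBB"

Answer: B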